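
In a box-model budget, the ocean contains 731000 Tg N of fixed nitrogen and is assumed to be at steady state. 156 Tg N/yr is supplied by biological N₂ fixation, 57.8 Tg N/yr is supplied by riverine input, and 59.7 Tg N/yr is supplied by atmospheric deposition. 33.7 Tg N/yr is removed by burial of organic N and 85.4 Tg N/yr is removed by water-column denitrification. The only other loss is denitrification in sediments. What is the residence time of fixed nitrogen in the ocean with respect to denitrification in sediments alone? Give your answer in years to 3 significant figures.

4730 yr

At steady state ΣF_in = ΣF_out.
ΣF_in = 156 + 57.8 + 59.7 = 273.50 Tg N/yr.
Denitrification in sediments flux = ΣF_in − (33.7 + 85.4) = 273.50 − 119.1 = 154.4 Tg N/yr.
τ = M / F = 731000 / 154.4 = 4734 yr.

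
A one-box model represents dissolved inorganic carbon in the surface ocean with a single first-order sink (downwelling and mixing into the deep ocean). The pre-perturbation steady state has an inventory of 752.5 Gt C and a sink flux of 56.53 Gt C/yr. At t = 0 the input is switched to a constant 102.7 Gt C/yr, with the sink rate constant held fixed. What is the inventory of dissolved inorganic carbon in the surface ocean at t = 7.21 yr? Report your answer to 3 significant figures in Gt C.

The sink rate constant is k = F₀/M₀ = 56.53/752.5 = 0.07512 yr⁻¹.
Solving dM/dt = F₁ − kM with M(0) = M₀ gives M(t) = F₁/k + (M₀ − F₁/k)·e^(−kt).
F₁/k = 102.7/0.07512 = 1367.1 Gt C; kt = 0.07512 × 7.21 = 0.5416, e^(−kt) = 0.5818.
M(7.21) = 1367.1 + (752.5 − 1367.1) × 0.5818 = 1367.1 − 357.6 = 1009.5 Gt C.

1010 Gt C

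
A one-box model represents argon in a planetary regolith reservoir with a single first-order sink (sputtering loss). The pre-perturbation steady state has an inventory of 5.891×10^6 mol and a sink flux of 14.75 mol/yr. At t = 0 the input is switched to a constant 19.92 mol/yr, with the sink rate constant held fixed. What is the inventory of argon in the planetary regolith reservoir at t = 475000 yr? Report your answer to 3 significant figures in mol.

Residence time τ = M₀/F₀ = 399400 yr. The eventual steady state is M_∞ = M₀·(F₁/F₀) = 5.891×10^6 × 19.92/14.75 = 7.9558×10^6 mol.
The anomaly ΔM(t) = M(t) − M_∞ decays as ΔM₀·e^(−t/τ) with ΔM₀ = 5.891×10^6 − 7.9558×10^6 = −2.065×10^6 mol.
At t = 475000 yr, e^(−t/τ) = e^(−1.189) = 0.3044, so ΔM = −628600 mol and M = 7.9558×10^6 − 628600 = 7.3272×10^6 mol.

7.33×10^6 mol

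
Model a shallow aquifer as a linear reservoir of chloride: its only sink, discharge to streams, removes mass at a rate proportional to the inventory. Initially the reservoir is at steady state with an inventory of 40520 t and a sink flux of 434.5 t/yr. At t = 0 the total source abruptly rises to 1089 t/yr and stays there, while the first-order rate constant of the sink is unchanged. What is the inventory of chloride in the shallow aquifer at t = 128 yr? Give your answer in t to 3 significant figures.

86100 t

The sink rate constant is k = F₀/M₀ = 434.5/40520 = 0.01072 yr⁻¹.
Solving dM/dt = F₁ − kM with M(0) = M₀ gives M(t) = F₁/k + (M₀ − F₁/k)·e^(−kt).
F₁/k = 1089/0.01072 = 101560 t; kt = 0.01072 × 128 = 1.373, e^(−kt) = 0.2535.
M(128) = 101560 + (40520 − 101560) × 0.2535 = 101560 − 15470 = 86086 t.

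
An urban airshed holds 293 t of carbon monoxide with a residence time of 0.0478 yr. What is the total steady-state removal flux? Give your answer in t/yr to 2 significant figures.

F = M / τ = 293 / 0.0478 = 6130 t/yr.

6100 t/yr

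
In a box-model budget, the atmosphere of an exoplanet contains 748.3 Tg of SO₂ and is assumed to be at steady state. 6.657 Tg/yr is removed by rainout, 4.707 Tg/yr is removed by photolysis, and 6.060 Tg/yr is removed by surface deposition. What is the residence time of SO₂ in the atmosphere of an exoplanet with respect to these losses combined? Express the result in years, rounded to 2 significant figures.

43 yr

Total removal = 6.657 + 4.707 + 6.060 = 17.424 Tg/yr.
τ = M / ΣF_out = 748.3 / 17.424 = 42.95 yr.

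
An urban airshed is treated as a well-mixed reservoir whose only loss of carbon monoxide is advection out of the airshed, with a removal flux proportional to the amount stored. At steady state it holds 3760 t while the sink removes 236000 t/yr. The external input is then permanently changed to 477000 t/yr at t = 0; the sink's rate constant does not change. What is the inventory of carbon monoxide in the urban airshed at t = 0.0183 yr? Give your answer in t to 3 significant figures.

The sink rate constant is k = F₀/M₀ = 236000/3760 = 62.77 yr⁻¹.
Solving dM/dt = F₁ − kM with M(0) = M₀ gives M(t) = F₁/k + (M₀ − F₁/k)·e^(−kt).
F₁/k = 477000/62.77 = 7599.7 t; kt = 62.77 × 0.0183 = 1.149, e^(−kt) = 0.3171.
M(0.0183) = 7599.7 + (3760 − 7599.7) × 0.3171 = 7599.7 − 1217 = 6382.2 t.

6380 t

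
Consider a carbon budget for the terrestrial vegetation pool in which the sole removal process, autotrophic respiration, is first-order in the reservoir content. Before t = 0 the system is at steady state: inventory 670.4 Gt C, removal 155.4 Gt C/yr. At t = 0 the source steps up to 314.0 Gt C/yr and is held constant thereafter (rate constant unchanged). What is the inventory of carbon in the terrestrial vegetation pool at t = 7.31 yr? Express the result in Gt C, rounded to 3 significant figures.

1230 Gt C

Residence time τ = M₀/F₀ = 4.314 yr. The eventual steady state is M_∞ = M₀·(F₁/F₀) = 670.4 × 314.0/155.4 = 1354.6 Gt C.
The anomaly ΔM(t) = M(t) − M_∞ decays as ΔM₀·e^(−t/τ) with ΔM₀ = 670.4 − 1354.6 = −684.2 Gt C.
At t = 7.31 yr, e^(−t/τ) = e^(−1.694) = 0.1837, so ΔM = −125.7 Gt C and M = 1354.6 − 125.7 = 1228.9 Gt C.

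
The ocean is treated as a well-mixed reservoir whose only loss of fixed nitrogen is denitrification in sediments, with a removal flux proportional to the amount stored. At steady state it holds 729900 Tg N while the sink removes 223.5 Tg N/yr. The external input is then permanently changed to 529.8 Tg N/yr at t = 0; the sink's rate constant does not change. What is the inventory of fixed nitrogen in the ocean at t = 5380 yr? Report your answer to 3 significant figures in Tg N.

Residence time τ = M₀/F₀ = 3266 yr. The eventual steady state is M_∞ = M₀·(F₁/F₀) = 729900 × 529.8/223.5 = 1.7302×10^6 Tg N.
The anomaly ΔM(t) = M(t) − M_∞ decays as ΔM₀·e^(−t/τ) with ΔM₀ = 729900 − 1.7302×10^6 = −1.000×10^6 Tg N.
At t = 5380 yr, e^(−t/τ) = e^(−1.647) = 0.1926, so ΔM = −192600 Tg N and M = 1.7302×10^6 − 192600 = 1.5376×10^6 Tg N.

1.54×10^6 Tg N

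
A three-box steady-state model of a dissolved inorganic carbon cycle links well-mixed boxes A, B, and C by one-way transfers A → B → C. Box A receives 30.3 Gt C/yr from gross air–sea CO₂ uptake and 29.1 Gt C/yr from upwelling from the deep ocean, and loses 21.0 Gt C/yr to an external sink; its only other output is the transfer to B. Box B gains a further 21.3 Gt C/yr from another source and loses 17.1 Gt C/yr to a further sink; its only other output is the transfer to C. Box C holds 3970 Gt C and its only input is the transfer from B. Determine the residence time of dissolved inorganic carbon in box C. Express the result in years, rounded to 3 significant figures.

93.2 yr

Box A: F(A→B) = (30.3 + 29.1) − 21.0 = 38.400 Gt C/yr.
Box B: F(B→C) = (38.400 + 21.3) − 17.1 = 42.600 Gt C/yr.
Box C throughput = its input = 42.600 Gt C/yr; τ = 3970 / 42.600 = 93.19 yr.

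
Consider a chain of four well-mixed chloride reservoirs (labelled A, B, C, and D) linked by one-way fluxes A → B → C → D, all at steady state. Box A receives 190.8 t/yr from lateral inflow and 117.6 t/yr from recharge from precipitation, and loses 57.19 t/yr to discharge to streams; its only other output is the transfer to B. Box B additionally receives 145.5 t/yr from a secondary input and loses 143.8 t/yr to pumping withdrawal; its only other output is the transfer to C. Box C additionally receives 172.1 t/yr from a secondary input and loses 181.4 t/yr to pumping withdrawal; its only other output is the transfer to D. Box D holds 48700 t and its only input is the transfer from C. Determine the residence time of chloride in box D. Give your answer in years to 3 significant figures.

200 yr

Box A: F(A→B) = (190.8 + 117.6) − 57.19 = 251.21 t/yr.
Box B: F(B→C) = (251.21 + 145.5) − 143.8 = 252.91 t/yr.
Box C: F(C→D) = (252.91 + 172.1) − 181.4 = 243.61 t/yr.
Box D throughput = its input = 243.61 t/yr; τ = 48700 / 243.61 = 199.9 yr.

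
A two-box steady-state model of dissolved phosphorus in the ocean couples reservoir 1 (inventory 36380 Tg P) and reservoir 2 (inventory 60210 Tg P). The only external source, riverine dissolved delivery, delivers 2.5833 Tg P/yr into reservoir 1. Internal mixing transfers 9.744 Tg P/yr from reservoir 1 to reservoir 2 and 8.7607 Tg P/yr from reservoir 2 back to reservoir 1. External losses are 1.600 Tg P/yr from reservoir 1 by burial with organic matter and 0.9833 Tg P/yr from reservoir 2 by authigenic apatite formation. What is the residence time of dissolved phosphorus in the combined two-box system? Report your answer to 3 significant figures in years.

Treat the two boxes together as one reservoir: the mixing fluxes between them are internal recycling, so τ = ΣM / Σ(external losses).
M_total = 36380 + 60210 = 96590 Tg P.
ΣF_external_out = 1.600 + 0.9833 = 2.5833 Tg P/yr.
τ = M_total / ΣF_ext = 96590 / 2.5833 = 37390 yr.

37400 yr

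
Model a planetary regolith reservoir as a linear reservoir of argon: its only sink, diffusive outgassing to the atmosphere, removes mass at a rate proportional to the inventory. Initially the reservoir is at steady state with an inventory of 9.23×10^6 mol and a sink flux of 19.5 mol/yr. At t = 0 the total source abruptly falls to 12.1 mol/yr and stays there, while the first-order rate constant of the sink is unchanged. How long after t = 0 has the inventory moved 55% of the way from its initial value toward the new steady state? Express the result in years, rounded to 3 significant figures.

τ = M₀/F₀ = 9.23×10^6/19.5 = 473300 yr.
The remaining gap fraction is e^(−t/τ); 55% covered ⇒ e^(−t/τ) = 0.450.
t = −τ ln(0.450) = 473300 × 0.7985 = 378000 yr.

378000 yr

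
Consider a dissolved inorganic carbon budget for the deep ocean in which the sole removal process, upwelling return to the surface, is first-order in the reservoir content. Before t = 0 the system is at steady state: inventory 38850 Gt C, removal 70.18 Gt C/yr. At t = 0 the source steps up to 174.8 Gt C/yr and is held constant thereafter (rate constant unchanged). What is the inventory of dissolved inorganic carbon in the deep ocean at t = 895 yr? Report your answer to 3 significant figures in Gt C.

85300 Gt C

Residence time τ = M₀/F₀ = 553.6 yr. The eventual steady state is M_∞ = M₀·(F₁/F₀) = 38850 × 174.8/70.18 = 96765 Gt C.
The anomaly ΔM(t) = M(t) − M_∞ decays as ΔM₀·e^(−t/τ) with ΔM₀ = 38850 − 96765 = −57920 Gt C.
At t = 895 yr, e^(−t/τ) = e^(−1.617) = 0.1985, so ΔM = −11500 Gt C and M = 96765 − 11500 = 85267 Gt C.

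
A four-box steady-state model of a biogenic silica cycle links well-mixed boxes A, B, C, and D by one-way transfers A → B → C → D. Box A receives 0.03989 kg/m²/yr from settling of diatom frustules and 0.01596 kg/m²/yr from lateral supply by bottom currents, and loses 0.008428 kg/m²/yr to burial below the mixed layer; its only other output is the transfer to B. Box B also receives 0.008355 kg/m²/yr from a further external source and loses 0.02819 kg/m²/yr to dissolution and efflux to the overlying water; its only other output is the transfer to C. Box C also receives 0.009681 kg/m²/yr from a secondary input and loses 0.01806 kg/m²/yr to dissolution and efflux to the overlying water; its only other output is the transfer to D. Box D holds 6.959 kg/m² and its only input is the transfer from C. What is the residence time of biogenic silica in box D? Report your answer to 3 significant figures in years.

362 yr

Box A: F(A→B) = (0.03989 + 0.01596) − 0.008428 = 0.047422 kg/m²/yr.
Box B: F(B→C) = (0.047422 + 0.008355) − 0.02819 = 0.027587 kg/m²/yr.
Box C: F(C→D) = (0.027587 + 0.009681) − 0.01806 = 0.019208 kg/m²/yr.
Box D throughput = its input = 0.019208 kg/m²/yr; τ = 6.959 / 0.019208 = 362.3 yr.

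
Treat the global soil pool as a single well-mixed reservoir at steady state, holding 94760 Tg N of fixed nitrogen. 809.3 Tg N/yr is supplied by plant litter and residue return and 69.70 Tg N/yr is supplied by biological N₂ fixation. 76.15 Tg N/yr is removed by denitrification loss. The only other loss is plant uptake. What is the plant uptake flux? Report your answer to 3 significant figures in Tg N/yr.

At steady state ΣF_in = ΣF_out.
ΣF_in = 809.3 + 69.70 = 879.00 Tg N/yr.
Plant uptake flux = ΣF_in − (76.15) = 879.00 − 76.15 = 802.9 Tg N/yr.

803 Tg N/yr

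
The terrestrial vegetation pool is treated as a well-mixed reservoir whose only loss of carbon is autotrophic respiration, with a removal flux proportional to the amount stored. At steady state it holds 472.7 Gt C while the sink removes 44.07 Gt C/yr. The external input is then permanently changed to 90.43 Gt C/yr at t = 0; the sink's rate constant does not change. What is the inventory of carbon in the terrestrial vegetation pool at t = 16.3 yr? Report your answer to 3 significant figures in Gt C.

861 Gt C

τ = M₀/F₀ = 472.7/44.07 = 10.73 yr; rate constant k = 1/τ.
New steady state M_∞ = F₁/k = F₁·τ = 90.43 × 10.73 = 969.96 Gt C.
M(t) = M_∞ + (M₀ − M_∞)·e^(−t/τ); t/τ = 16.3/10.73 = 1.520, so e^(−t/τ) = 0.2188.
M(t) = 969.96 − 497.3 × 0.2188 = 861.17 Gt C.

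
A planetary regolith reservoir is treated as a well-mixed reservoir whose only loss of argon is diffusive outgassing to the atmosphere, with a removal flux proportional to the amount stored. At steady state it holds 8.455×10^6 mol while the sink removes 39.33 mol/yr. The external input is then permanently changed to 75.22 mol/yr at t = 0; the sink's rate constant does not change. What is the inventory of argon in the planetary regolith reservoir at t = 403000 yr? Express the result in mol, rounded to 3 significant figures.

1.50×10^7 mol

τ = M₀/F₀ = 8.455×10^6/39.33 = 215000 yr; rate constant k = 1/τ.
New steady state M_∞ = F₁/k = F₁·τ = 75.22 × 215000 = 1.6170×10^7 mol.
M(t) = M_∞ + (M₀ − M_∞)·e^(−t/τ); t/τ = 403000/215000 = 1.875, so e^(−t/τ) = 0.1534.
M(t) = 1.6170×10^7 − 7.715×10^6 × 0.1534 = 1.4987×10^7 mol.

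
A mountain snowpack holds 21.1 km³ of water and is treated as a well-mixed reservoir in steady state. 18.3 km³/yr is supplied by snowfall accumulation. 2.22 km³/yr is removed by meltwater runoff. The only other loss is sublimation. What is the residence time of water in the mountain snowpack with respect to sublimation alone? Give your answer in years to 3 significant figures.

At steady state ΣF_in = ΣF_out.
ΣF_in = 18.300 km³/yr.
Sublimation flux = ΣF_in − (2.22) = 18.300 − 2.220 = 16.08 km³/yr.
τ = M / F = 21.1 / 16.08 = 1.312 yr.

1.31 yr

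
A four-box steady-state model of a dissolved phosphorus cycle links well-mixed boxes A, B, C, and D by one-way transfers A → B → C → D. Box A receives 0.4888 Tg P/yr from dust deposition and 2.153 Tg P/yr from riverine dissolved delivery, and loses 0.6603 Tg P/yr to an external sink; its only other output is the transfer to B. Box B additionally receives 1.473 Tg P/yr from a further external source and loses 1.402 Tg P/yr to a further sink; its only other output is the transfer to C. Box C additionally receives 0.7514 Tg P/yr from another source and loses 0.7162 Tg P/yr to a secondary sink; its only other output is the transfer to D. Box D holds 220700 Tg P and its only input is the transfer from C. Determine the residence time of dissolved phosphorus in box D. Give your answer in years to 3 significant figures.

106000 yr

Box A: F(A→B) = (0.4888 + 2.153) − 0.6603 = 1.9815 Tg P/yr.
Box B: F(B→C) = (1.9815 + 1.473) − 1.402 = 2.0525 Tg P/yr.
Box C: F(C→D) = (2.0525 + 0.7514) − 0.7162 = 2.0877 Tg P/yr.
Box D throughput = its input = 2.0877 Tg P/yr; τ = 220700 / 2.0877 = 105700 yr.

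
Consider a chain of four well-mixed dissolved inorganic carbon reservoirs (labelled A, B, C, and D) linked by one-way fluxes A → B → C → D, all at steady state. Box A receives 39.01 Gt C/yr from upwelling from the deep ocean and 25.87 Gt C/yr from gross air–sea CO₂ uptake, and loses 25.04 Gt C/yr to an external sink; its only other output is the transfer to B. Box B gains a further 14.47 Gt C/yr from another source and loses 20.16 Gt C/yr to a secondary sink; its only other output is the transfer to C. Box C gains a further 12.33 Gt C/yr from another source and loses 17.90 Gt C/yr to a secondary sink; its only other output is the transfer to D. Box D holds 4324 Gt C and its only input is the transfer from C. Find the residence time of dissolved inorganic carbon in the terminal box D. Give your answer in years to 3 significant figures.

151 yr

Box A: F(A→B) = (39.01 + 25.87) − 25.04 = 39.840 Gt C/yr.
Box B: F(B→C) = (39.840 + 14.47) − 20.16 = 34.150 Gt C/yr.
Box C: F(C→D) = (34.150 + 12.33) − 17.90 = 28.580 Gt C/yr.
Box D throughput = its input = 28.580 Gt C/yr; τ = 4324 / 28.580 = 151.3 yr.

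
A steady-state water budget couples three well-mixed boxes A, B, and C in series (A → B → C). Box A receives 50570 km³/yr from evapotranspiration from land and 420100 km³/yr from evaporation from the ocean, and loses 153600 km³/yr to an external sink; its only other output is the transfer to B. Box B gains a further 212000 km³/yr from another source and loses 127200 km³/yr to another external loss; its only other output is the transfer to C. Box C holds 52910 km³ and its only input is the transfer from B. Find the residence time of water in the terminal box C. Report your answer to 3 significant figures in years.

0.132 yr

Box A: F(A→B) = (50570 + 420100) − 153600 = 317070 km³/yr.
Box B: F(B→C) = (317070 + 212000) − 127200 = 401870 km³/yr.
Box C throughput = its input = 401870 km³/yr; τ = 52910 / 401870 = 0.1317 yr.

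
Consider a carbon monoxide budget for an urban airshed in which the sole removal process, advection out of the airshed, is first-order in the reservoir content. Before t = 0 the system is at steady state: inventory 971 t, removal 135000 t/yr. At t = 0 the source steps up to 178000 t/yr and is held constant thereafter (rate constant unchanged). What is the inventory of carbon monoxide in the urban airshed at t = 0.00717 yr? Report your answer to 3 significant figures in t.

1170 t

Residence time τ = M₀/F₀ = 0.007193 yr. The eventual steady state is M_∞ = M₀·(F₁/F₀) = 971 × 178000/135000 = 1280.3 t.
The anomaly ΔM(t) = M(t) − M_∞ decays as ΔM₀·e^(−t/τ) with ΔM₀ = 971 − 1280.3 = −309.3 t.
At t = 0.00717 yr, e^(−t/τ) = e^(−0.9969) = 0.3690, so ΔM = −114.1 t and M = 1280.3 − 114.1 = 1166.1 t.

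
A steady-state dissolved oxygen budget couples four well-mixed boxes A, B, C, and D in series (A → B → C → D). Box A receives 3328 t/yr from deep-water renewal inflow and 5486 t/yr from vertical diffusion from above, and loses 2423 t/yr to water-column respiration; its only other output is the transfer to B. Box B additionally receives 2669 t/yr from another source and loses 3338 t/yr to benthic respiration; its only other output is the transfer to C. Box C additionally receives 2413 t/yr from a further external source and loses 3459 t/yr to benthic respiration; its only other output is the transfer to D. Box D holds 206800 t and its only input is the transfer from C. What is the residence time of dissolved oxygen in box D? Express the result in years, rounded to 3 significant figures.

Box A: F(A→B) = (3328 + 5486) − 2423 = 6391.0 t/yr.
Box B: F(B→C) = (6391.0 + 2669) − 3338 = 5722.0 t/yr.
Box C: F(C→D) = (5722.0 + 2413) − 3459 = 4676.0 t/yr.
Box D throughput = its input = 4676.0 t/yr; τ = 206800 / 4676.0 = 44.23 yr.

44.2 yr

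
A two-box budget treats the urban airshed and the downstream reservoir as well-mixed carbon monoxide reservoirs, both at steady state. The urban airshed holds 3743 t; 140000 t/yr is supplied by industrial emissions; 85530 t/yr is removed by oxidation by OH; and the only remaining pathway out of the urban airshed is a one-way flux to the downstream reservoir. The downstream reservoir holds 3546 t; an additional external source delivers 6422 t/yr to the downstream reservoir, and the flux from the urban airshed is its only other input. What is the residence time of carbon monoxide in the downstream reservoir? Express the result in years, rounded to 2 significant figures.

Balance the urban airshed: ΣF_in = 140000 t/yr.
Flux to the downstream reservoir = ΣF_in − (85530) = 54470 t/yr.
Total input to the downstream reservoir = 54470 + 6422 = 60892 t/yr; at steady state this equals its total output.
τ = M / F = 3546 / 60892 = 0.05823 yr.

0.058 yr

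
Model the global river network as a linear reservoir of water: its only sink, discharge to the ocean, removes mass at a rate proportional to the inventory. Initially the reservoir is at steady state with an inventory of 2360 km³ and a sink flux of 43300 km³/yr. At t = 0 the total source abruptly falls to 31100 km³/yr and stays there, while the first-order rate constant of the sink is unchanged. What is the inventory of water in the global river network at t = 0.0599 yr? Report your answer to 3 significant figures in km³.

The sink rate constant is k = F₀/M₀ = 43300/2360 = 18.35 yr⁻¹.
Solving dM/dt = F₁ − kM with M(0) = M₀ gives M(t) = F₁/k + (M₀ − F₁/k)·e^(−kt).
F₁/k = 31100/18.35 = 1695.1 km³; kt = 18.35 × 0.0599 = 1.099, e^(−kt) = 0.3332.
M(0.0599) = 1695.1 + (2360 − 1695.1) × 0.3332 = 1695.1 + 221.6 = 1916.6 km³.

1920 km³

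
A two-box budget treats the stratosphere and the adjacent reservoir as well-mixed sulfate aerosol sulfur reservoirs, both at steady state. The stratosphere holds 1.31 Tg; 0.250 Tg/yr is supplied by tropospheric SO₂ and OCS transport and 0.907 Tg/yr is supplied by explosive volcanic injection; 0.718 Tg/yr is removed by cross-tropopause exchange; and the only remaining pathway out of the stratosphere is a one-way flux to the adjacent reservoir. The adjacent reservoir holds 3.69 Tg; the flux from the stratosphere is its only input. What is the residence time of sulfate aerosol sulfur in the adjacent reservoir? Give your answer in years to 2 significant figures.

Balance the stratosphere: ΣF_in = 0.250 + 0.907 = 1.1570 Tg/yr.
Flux to the adjacent reservoir = ΣF_in − (0.718) = 0.43900 Tg/yr.
At steady state the output of the adjacent reservoir equals its input, 0.43900 Tg/yr.
τ = M / F = 3.69 / 0.43900 = 8.405 yr.

8.4 yr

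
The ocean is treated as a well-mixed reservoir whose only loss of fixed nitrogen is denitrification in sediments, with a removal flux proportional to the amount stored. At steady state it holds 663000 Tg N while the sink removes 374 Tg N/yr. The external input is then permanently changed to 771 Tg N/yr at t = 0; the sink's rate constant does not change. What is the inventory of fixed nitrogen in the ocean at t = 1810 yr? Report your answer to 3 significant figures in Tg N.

1.11×10^6 Tg N

The sink rate constant is k = F₀/M₀ = 374/663000 = 0.0005641 yr⁻¹.
Solving dM/dt = F₁ − kM with M(0) = M₀ gives M(t) = F₁/k + (M₀ − F₁/k)·e^(−kt).
F₁/k = 771/0.0005641 = 1.3668×10^6 Tg N; kt = 0.0005641 × 1810 = 1.021, e^(−kt) = 0.3602.
M(1810) = 1.3668×10^6 + (663000 − 1.3668×10^6) × 0.3602 = 1.3668×10^6 − 253500 = 1.1133×10^6 Tg N.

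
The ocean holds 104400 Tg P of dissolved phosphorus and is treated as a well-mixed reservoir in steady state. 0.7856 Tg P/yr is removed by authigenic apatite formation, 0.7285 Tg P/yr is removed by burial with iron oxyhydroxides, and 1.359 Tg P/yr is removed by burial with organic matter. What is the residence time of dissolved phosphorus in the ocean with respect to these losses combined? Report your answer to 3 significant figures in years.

Total removal = 0.7856 + 0.7285 + 1.359 = 2.8731 Tg P/yr.
τ = M / ΣF_out = 104400 / 2.8731 = 36340 yr.

36300 yr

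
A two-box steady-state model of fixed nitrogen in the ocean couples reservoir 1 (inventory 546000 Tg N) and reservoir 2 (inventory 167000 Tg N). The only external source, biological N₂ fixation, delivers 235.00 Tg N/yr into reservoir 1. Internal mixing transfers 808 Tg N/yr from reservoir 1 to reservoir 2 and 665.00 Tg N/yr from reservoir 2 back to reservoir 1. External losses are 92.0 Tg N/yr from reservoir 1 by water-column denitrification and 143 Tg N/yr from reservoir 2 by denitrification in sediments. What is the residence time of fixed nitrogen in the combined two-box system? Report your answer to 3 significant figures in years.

Treat the two boxes together as one reservoir: the mixing fluxes between them are internal recycling, so τ = ΣM / Σ(external losses).
M_total = 546000 + 167000 = 713000 Tg N.
ΣF_external_out = 92.0 + 143 = 235.00 Tg N/yr.
τ = M_total / ΣF_ext = 713000 / 235.00 = 3034 yr.

3030 yr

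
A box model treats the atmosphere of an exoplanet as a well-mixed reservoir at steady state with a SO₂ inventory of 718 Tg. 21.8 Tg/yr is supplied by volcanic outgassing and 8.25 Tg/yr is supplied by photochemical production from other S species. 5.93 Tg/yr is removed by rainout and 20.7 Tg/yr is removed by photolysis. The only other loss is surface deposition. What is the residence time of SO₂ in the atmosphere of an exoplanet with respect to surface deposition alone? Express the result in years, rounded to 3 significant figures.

210 yr

At steady state ΣF_in = ΣF_out.
ΣF_in = 21.8 + 8.25 = 30.050 Tg/yr.
Surface deposition flux = ΣF_in − (5.93 + 20.7) = 30.050 − 26.63 = 3.420 Tg/yr.
τ = M / F = 718 / 3.420 = 209.9 yr.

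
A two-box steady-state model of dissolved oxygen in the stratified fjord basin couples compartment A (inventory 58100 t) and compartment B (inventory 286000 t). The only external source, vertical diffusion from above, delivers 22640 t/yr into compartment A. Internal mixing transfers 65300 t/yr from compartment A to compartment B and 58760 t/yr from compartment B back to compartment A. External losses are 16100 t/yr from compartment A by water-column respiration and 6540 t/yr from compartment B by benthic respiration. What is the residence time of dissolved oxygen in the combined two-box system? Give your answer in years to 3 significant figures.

Treat the two boxes together as one reservoir: the mixing fluxes between them are internal recycling, so τ = ΣM / Σ(external losses).
M_total = 58100 + 286000 = 344100 t.
ΣF_external_out = 16100 + 6540 = 22640 t/yr.
τ = M_total / ΣF_ext = 344100 / 22640 = 15.20 yr.

15.2 yr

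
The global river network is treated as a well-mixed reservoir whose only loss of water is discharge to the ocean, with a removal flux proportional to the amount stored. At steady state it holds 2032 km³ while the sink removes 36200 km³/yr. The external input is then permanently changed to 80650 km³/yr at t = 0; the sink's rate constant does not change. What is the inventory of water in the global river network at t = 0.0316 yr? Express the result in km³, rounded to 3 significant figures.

The sink rate constant is k = F₀/M₀ = 36200/2032 = 17.81 yr⁻¹.
Solving dM/dt = F₁ − kM with M(0) = M₀ gives M(t) = F₁/k + (M₀ − F₁/k)·e^(−kt).
F₁/k = 80650/17.81 = 4527.1 km³; kt = 17.81 × 0.0316 = 0.5630, e^(−kt) = 0.5695.
M(0.0316) = 4527.1 + (2032 − 4527.1) × 0.5695 = 4527.1 − 1421 = 3106.1 km³.

3110 km³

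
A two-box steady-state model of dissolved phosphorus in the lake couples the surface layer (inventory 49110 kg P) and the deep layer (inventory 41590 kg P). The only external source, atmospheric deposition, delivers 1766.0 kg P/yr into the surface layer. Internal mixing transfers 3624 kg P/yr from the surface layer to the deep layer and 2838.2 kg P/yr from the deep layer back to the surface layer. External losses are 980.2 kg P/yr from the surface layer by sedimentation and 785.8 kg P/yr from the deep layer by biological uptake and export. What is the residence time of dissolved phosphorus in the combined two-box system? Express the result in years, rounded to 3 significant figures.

51.4 yr

For the system as a whole, the A↔B exchange is internal and contributes nothing to the throughput; only the external sinks remove mass.
M_total = 49110 + 41590 = 90700 kg P.
ΣF_external_out = 980.2 + 785.8 = 1766.0 kg P/yr.
τ = M_total / ΣF_ext = 90700 / 1766.0 = 51.36 yr.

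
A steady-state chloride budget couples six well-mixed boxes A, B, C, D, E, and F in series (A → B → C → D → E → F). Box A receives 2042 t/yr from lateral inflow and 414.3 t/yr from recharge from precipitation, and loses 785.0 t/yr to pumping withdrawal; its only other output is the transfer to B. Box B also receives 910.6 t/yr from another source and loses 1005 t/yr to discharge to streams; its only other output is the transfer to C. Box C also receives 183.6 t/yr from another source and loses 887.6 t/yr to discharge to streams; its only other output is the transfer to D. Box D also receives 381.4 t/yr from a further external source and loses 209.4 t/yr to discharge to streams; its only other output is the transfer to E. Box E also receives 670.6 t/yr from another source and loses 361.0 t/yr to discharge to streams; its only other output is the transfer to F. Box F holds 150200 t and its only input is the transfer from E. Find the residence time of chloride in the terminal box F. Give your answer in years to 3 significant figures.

Box A: F(A→B) = (2042 + 414.3) − 785.0 = 1671.3 t/yr.
Box B: F(B→C) = (1671.3 + 910.6) − 1005 = 1576.9 t/yr.
Box C: F(C→D) = (1576.9 + 183.6) − 887.6 = 872.90 t/yr.
Box D: F(D→E) = (872.90 + 381.4) − 209.4 = 1044.9 t/yr.
Box E: F(E→F) = (1044.9 + 670.6) − 361.0 = 1354.5 t/yr.
Box F throughput = its input = 1354.5 t/yr; τ = 150200 / 1354.5 = 110.9 yr.

111 yr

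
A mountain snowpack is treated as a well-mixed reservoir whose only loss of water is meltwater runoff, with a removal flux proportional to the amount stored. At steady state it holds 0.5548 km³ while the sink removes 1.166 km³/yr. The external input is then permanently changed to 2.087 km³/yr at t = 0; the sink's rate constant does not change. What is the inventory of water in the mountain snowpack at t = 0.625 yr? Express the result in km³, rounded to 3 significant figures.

0.875 km³

The sink rate constant is k = F₀/M₀ = 1.166/0.5548 = 2.102 yr⁻¹.
Solving dM/dt = F₁ − kM with M(0) = M₀ gives M(t) = F₁/k + (M₀ − F₁/k)·e^(−kt).
F₁/k = 2.087/2.102 = 0.99303 km³; kt = 2.102 × 0.625 = 1.314, e^(−kt) = 0.2689.
M(0.625) = 0.99303 + (0.5548 − 0.99303) × 0.2689 = 0.99303 − 0.1178 = 0.87520 km³.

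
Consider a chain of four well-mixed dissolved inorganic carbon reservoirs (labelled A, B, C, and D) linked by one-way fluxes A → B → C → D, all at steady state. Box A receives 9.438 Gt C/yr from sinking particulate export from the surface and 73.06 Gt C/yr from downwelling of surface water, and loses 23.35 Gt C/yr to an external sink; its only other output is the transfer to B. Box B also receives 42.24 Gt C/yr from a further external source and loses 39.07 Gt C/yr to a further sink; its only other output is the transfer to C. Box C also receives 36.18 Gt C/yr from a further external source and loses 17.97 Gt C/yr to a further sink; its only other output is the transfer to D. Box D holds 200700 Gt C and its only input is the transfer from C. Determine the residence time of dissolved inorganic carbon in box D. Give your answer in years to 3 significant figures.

2490 yr

Box A: F(A→B) = (9.438 + 73.06) − 23.35 = 59.148 Gt C/yr.
Box B: F(B→C) = (59.148 + 42.24) − 39.07 = 62.318 Gt C/yr.
Box C: F(C→D) = (62.318 + 36.18) − 17.97 = 80.528 Gt C/yr.
Box D throughput = its input = 80.528 Gt C/yr; τ = 200700 / 80.528 = 2492 yr.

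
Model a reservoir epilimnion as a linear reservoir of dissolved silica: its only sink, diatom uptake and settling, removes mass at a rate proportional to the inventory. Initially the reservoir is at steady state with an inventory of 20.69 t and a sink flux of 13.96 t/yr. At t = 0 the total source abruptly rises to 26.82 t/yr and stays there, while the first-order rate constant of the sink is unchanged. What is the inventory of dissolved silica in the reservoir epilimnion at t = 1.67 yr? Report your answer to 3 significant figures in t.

Residence time τ = M₀/F₀ = 1.482 yr. The eventual steady state is M_∞ = M₀·(F₁/F₀) = 20.69 × 26.82/13.96 = 39.750 t.
The anomaly ΔM(t) = M(t) − M_∞ decays as ΔM₀·e^(−t/τ) with ΔM₀ = 20.69 − 39.750 = −19.06 t.
At t = 1.67 yr, e^(−t/τ) = e^(−1.127) = 0.3241, so ΔM = −6.177 t and M = 39.750 − 6.177 = 33.573 t.

33.6 t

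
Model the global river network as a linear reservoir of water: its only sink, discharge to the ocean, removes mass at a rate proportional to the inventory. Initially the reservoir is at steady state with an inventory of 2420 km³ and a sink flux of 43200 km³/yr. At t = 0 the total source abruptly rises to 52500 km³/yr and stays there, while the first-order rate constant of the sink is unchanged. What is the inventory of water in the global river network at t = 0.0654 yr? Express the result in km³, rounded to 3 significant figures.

2780 km³

Residence time τ = M₀/F₀ = 0.05602 yr. The eventual steady state is M_∞ = M₀·(F₁/F₀) = 2420 × 52500/43200 = 2941.0 km³.
The anomaly ΔM(t) = M(t) − M_∞ decays as ΔM₀·e^(−t/τ) with ΔM₀ = 2420 − 2941.0 = −521.0 km³.
At t = 0.0654 yr, e^(−t/τ) = e^(−1.167) = 0.3112, so ΔM = −162.1 km³ and M = 2941.0 − 162.1 = 2778.9 km³.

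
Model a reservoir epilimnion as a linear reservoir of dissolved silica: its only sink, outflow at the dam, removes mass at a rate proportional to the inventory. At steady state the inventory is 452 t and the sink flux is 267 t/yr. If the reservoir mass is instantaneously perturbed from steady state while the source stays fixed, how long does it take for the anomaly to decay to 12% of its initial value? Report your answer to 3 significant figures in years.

3.59 yr

For a linear reservoir the anomaly decays as exp(−t/τ) with τ = M/F = 452/267 = 1.693 yr.
exp(−t/τ) = 0.12 ⇒ t = −τ ln(0.12) = 1.693 × 2.120 = 3.589 yr.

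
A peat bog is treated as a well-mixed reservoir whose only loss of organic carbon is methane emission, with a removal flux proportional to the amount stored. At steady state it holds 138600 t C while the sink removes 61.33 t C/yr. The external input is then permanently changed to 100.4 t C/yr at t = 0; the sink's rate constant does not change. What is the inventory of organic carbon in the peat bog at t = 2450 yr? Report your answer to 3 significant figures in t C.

197000 t C

The sink rate constant is k = F₀/M₀ = 61.33/138600 = 0.0004425 yr⁻¹.
Solving dM/dt = F₁ − kM with M(0) = M₀ gives M(t) = F₁/k + (M₀ − F₁/k)·e^(−kt).
F₁/k = 100.4/0.0004425 = 226890 t C; kt = 0.0004425 × 2450 = 1.084, e^(−kt) = 0.3382.
M(2450) = 226890 + (138600 − 226890) × 0.3382 = 226890 − 29860 = 197030 t C.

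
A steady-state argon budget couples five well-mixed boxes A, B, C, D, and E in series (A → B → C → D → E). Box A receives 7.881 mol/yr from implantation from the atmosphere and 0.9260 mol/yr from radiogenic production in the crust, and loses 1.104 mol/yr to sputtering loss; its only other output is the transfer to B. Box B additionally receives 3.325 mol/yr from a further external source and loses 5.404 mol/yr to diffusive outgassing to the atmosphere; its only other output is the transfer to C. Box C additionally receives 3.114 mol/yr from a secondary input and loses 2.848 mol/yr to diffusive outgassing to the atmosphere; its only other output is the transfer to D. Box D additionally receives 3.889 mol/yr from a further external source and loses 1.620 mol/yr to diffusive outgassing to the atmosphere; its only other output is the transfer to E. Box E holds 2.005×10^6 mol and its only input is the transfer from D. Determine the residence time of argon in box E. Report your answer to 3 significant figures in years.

246000 yr

Box A: F(A→B) = (7.881 + 0.9260) − 1.104 = 7.7030 mol/yr.
Box B: F(B→C) = (7.7030 + 3.325) − 5.404 = 5.6240 mol/yr.
Box C: F(C→D) = (5.6240 + 3.114) − 2.848 = 5.8900 mol/yr.
Box D: F(D→E) = (5.8900 + 3.889) − 1.620 = 8.1590 mol/yr.
Box E throughput = its input = 8.1590 mol/yr; τ = 2.005×10^6 / 8.1590 = 245700 yr.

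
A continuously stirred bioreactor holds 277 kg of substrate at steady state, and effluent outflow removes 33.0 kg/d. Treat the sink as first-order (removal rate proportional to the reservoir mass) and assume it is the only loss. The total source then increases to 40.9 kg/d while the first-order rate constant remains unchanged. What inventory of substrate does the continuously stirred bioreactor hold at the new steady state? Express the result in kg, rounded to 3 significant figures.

343 kg

Rate constant k = F/M = 33.0 / 277 = 0.1191 d⁻¹.
At the new steady state, source = k·M_new ⇒ M_new = 40.9 / 0.1191 = 343.3 kg.
(Equivalently M_new = M × F_new/F_old = 277 × 40.9/33.0.)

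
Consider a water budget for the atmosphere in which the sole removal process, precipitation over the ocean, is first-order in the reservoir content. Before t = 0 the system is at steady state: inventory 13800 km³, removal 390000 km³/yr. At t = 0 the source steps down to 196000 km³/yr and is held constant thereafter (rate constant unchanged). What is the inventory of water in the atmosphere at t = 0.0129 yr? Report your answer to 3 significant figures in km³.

11700 km³

Residence time τ = M₀/F₀ = 0.03538 yr. The eventual steady state is M_∞ = M₀·(F₁/F₀) = 13800 × 196000/390000 = 6935.4 km³.
The anomaly ΔM(t) = M(t) − M_∞ decays as ΔM₀·e^(−t/τ) with ΔM₀ = 13800 − 6935.4 = 6865 km³.
At t = 0.0129 yr, e^(−t/τ) = e^(−0.3646) = 0.6945, so ΔM = 4767 km³ and M = 6935.4 + 4767 = 11703 km³.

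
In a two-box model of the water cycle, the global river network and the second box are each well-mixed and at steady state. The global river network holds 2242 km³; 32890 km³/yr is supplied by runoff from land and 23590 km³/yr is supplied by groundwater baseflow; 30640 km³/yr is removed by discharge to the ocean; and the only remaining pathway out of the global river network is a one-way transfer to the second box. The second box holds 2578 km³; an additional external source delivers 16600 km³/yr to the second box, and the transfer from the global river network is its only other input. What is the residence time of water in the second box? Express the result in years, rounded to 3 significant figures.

0.0607 yr

Balance the global river network: ΣF_in = 32890 + 23590 = 56480 km³/yr.
Transfer to the second box = ΣF_in − (30640) = 25840 km³/yr.
Total input to the second box = 25840 + 16600 = 42440 km³/yr; at steady state this equals its total output.
τ = M / F = 2578 / 42440 = 0.06074 yr.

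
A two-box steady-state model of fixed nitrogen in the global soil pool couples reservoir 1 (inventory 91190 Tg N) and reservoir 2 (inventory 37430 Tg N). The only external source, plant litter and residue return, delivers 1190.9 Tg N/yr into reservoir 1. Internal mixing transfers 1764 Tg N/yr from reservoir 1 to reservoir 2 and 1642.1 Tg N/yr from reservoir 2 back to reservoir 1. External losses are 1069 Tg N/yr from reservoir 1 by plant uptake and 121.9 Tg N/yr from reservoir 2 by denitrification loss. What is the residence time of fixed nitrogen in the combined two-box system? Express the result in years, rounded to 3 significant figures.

108 yr

Treat the two boxes together as one reservoir: the mixing fluxes between them are internal recycling, so τ = ΣM / Σ(external losses).
M_total = 91190 + 37430 = 128620 Tg N.
ΣF_external_out = 1069 + 121.9 = 1190.9 Tg N/yr.
τ = M_total / ΣF_ext = 128620 / 1190.9 = 108.0 yr.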